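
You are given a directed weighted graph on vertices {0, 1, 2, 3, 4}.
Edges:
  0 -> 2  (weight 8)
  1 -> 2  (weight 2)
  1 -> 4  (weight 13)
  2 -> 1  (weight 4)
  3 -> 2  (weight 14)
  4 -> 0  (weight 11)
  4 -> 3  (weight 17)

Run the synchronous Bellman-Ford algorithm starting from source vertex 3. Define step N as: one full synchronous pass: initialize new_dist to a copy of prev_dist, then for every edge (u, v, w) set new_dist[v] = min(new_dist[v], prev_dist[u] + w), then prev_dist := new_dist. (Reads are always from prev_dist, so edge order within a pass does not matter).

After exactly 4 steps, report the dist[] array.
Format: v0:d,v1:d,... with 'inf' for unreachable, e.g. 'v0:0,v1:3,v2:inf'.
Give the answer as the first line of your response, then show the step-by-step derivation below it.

v0:42,v1:18,v2:14,v3:0,v4:31

step 1: dist = v0:inf,v1:inf,v2:14,v3:0,v4:inf
step 2: dist = v0:inf,v1:18,v2:14,v3:0,v4:inf
step 3: dist = v0:inf,v1:18,v2:14,v3:0,v4:31
step 4: dist = v0:42,v1:18,v2:14,v3:0,v4:31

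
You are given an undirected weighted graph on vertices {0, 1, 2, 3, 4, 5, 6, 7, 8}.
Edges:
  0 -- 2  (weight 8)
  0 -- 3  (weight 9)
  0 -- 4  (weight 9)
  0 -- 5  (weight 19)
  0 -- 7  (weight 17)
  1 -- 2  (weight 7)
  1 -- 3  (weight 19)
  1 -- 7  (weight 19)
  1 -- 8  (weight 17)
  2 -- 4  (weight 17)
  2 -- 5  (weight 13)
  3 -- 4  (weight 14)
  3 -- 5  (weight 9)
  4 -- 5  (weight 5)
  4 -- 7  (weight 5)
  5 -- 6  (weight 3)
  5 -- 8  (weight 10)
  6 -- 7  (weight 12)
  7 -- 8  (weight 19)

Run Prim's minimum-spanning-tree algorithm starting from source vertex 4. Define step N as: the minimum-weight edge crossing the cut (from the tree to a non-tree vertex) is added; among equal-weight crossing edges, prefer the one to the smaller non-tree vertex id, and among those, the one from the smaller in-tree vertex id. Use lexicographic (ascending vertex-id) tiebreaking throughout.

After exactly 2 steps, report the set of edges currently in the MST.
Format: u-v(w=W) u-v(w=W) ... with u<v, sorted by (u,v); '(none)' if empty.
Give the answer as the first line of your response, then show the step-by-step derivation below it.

4-5(w=5) 5-6(w=3)

step 1: add edge 4-5 (w=5); MST = {4-5(w=5)}
step 2: add edge 5-6 (w=3); MST = {4-5(w=5) 5-6(w=3)}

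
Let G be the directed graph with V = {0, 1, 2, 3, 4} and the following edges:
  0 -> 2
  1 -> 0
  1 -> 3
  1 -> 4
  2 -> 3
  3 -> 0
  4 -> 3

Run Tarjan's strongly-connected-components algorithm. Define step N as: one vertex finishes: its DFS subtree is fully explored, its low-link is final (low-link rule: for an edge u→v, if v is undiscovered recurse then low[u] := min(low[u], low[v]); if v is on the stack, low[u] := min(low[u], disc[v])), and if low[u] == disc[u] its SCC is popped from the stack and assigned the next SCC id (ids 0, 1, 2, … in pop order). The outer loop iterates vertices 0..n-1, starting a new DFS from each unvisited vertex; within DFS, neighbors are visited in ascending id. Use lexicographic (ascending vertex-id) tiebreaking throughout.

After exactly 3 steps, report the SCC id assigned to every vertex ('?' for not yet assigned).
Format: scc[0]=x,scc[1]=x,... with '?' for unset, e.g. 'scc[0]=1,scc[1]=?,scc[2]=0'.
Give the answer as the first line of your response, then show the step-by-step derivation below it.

scc[0]=0,scc[1]=?,scc[2]=0,scc[3]=0,scc[4]=?

step 1: low=(low[0]=0,low[1]=?,low[2]=1,low[3]=0,low[4]=?); scc=(scc[0]=?,scc[1]=?,scc[2]=?,scc[3]=?,scc[4]=?)
step 2: low=(low[0]=0,low[1]=?,low[2]=0,low[3]=0,low[4]=?); scc=(scc[0]=?,scc[1]=?,scc[2]=?,scc[3]=?,scc[4]=?)
step 3: low=(low[0]=0,low[1]=?,low[2]=0,low[3]=0,low[4]=?); scc=(scc[0]=0,scc[1]=?,scc[2]=0,scc[3]=0,scc[4]=?)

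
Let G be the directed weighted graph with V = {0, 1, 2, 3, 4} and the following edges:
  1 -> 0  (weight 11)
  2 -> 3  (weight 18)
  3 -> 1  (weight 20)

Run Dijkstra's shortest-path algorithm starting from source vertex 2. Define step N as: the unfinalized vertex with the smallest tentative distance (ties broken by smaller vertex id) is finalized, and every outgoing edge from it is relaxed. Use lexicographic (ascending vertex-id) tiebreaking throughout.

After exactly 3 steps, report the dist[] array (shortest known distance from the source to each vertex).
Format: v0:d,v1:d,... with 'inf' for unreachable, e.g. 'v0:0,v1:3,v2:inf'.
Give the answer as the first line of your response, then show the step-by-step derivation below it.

v0:49,v1:38,v2:0,v3:18,v4:inf

step 1: dist = v0:inf,v1:inf,v2:0,v3:18,v4:inf
step 2: dist = v0:inf,v1:38,v2:0,v3:18,v4:inf
step 3: dist = v0:49,v1:38,v2:0,v3:18,v4:inf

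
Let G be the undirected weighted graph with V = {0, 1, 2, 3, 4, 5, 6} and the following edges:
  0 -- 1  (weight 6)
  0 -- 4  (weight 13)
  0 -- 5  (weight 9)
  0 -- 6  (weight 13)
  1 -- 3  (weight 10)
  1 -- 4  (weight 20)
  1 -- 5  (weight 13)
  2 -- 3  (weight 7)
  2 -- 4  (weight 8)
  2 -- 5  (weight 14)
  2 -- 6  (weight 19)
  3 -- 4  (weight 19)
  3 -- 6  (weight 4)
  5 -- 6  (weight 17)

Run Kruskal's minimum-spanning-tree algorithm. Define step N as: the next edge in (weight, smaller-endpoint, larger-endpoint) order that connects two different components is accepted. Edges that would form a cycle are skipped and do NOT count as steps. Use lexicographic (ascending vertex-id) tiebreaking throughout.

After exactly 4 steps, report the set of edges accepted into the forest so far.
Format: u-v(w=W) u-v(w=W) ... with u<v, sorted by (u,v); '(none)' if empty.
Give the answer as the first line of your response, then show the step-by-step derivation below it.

0-1(w=6) 2-3(w=7) 2-4(w=8) 3-6(w=4)

step 1: add edge 3-6 (w=4); MST = {3-6(w=4)}
step 2: add edge 0-1 (w=6); MST = {0-1(w=6) 3-6(w=4)}
step 3: add edge 2-3 (w=7); MST = {0-1(w=6) 2-3(w=7) 3-6(w=4)}
step 4: add edge 2-4 (w=8); MST = {0-1(w=6) 2-3(w=7) 2-4(w=8) 3-6(w=4)}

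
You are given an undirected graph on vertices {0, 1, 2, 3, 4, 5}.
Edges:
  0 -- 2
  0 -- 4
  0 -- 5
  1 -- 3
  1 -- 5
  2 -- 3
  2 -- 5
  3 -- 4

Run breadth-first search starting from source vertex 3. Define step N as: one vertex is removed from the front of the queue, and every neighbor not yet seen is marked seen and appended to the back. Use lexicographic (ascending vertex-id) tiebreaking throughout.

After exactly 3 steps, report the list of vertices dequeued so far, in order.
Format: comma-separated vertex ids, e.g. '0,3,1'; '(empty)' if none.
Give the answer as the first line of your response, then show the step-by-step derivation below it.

3,1,2

step 1: dequeue 3; queue=[1,2,4]; order=3
step 2: dequeue 1; queue=[2,4,5]; order=3,1
step 3: dequeue 2; queue=[4,5,0]; order=3,1,2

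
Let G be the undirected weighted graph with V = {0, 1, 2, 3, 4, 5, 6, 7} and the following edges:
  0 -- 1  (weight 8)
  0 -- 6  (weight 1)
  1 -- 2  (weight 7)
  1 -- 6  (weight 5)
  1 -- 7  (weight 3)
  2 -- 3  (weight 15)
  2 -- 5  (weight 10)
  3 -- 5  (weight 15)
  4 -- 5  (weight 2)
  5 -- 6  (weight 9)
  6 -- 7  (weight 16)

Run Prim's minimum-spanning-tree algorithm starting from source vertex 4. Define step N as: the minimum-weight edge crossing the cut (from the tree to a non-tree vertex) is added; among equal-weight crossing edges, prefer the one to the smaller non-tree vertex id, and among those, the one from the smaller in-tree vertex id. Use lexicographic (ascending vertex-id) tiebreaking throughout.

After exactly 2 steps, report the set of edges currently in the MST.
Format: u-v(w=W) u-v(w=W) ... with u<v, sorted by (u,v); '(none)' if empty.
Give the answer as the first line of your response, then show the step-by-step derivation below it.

4-5(w=2) 5-6(w=9)

step 1: add edge 4-5 (w=2); MST = {4-5(w=2)}
step 2: add edge 5-6 (w=9); MST = {4-5(w=2) 5-6(w=9)}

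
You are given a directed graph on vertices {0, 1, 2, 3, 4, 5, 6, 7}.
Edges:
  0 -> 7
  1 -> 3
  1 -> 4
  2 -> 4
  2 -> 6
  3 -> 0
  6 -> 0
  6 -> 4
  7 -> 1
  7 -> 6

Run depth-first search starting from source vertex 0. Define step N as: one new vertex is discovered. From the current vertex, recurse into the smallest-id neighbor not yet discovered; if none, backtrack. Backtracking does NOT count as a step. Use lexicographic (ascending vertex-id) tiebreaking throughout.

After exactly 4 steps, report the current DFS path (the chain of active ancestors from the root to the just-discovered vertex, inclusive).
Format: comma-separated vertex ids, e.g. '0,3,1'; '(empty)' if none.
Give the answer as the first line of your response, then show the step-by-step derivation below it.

0,7,1,3

step 1: discover 0; path=0; order=0
step 2: discover 7; path=0>7; order=0,7
step 3: discover 1; path=0>7>1; order=0,7,1
step 4: discover 3; path=0>7>1>3; order=0,7,1,3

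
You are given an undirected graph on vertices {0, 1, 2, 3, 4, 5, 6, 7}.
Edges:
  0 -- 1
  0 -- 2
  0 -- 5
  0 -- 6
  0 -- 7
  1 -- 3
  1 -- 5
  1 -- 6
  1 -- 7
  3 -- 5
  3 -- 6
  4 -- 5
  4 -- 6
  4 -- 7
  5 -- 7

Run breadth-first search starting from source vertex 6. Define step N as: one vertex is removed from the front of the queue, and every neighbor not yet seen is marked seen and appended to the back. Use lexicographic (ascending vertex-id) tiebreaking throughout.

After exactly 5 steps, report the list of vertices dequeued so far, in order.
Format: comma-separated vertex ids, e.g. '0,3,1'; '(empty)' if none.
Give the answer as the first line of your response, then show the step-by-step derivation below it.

6,0,1,3,4

step 1: dequeue 6; queue=[0,1,3,4]; order=6
step 2: dequeue 0; queue=[1,3,4,2,5,7]; order=6,0
step 3: dequeue 1; queue=[3,4,2,5,7]; order=6,0,1
step 4: dequeue 3; queue=[4,2,5,7]; order=6,0,1,3
step 5: dequeue 4; queue=[2,5,7]; order=6,0,1,3,4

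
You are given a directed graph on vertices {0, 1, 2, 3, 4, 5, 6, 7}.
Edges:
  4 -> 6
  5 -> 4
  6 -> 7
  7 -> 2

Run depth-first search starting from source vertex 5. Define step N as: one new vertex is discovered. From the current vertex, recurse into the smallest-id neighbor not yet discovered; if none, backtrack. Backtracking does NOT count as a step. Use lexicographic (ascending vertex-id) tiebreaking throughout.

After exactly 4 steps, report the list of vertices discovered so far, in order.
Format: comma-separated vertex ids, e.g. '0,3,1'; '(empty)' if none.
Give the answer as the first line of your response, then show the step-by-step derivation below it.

5,4,6,7

step 1: discover 5; path=5; order=5
step 2: discover 4; path=5>4; order=5,4
step 3: discover 6; path=5>4>6; order=5,4,6
step 4: discover 7; path=5>4>6>7; order=5,4,6,7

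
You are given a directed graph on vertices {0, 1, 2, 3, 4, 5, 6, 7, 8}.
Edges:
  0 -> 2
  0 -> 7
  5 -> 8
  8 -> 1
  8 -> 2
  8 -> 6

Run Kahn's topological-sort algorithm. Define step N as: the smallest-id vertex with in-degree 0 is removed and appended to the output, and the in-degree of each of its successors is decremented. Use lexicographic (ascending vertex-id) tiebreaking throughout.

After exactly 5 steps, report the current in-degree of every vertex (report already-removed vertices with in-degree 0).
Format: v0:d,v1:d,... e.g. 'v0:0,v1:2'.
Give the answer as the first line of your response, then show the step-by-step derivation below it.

v0:0,v1:1,v2:1,v3:0,v4:0,v5:0,v6:1,v7:0,v8:0

step 1: output 0; order=[0]; indeg=(0,1,1,0,0,0,1,0,1)
step 2: output 3; order=[0,3]; indeg=(0,1,1,0,0,0,1,0,1)
step 3: output 4; order=[0,3,4]; indeg=(0,1,1,0,0,0,1,0,1)
step 4: output 5; order=[0,3,4,5]; indeg=(0,1,1,0,0,0,1,0,0)
step 5: output 7; order=[0,3,4,5,7]; indeg=(0,1,1,0,0,0,1,0,0)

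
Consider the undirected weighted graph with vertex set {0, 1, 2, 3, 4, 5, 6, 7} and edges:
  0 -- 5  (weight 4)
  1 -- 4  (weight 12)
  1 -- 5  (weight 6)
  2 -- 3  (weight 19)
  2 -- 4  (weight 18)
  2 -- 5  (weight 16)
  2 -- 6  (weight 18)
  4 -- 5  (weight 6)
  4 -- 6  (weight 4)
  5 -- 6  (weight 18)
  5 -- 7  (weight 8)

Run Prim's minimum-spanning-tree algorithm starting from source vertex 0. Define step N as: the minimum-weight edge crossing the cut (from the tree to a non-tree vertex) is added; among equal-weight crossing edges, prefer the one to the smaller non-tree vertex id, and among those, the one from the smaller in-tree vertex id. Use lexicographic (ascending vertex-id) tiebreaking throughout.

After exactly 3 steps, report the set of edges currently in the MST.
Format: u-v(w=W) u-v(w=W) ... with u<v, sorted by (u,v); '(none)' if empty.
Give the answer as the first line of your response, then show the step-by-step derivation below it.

0-5(w=4) 1-5(w=6) 4-5(w=6)

step 1: add edge 0-5 (w=4); MST = {0-5(w=4)}
step 2: add edge 1-5 (w=6); MST = {0-5(w=4) 1-5(w=6)}
step 3: add edge 4-5 (w=6); MST = {0-5(w=4) 1-5(w=6) 4-5(w=6)}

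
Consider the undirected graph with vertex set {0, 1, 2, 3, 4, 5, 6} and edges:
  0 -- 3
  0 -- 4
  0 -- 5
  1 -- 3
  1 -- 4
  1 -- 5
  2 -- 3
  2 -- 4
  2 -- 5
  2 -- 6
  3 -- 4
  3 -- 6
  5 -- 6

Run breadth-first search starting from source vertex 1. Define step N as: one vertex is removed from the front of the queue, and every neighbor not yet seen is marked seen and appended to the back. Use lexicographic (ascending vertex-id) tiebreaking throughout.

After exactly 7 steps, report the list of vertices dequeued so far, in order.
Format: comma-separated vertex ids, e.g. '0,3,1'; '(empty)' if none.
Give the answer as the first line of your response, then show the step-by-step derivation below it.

1,3,4,5,0,2,6

step 1: dequeue 1; queue=[3,4,5]; order=1
step 2: dequeue 3; queue=[4,5,0,2,6]; order=1,3
step 3: dequeue 4; queue=[5,0,2,6]; order=1,3,4
step 4: dequeue 5; queue=[0,2,6]; order=1,3,4,5
step 5: dequeue 0; queue=[2,6]; order=1,3,4,5,0
step 6: dequeue 2; queue=[6]; order=1,3,4,5,0,2
step 7: dequeue 6; queue=[(empty)]; order=1,3,4,5,0,2,6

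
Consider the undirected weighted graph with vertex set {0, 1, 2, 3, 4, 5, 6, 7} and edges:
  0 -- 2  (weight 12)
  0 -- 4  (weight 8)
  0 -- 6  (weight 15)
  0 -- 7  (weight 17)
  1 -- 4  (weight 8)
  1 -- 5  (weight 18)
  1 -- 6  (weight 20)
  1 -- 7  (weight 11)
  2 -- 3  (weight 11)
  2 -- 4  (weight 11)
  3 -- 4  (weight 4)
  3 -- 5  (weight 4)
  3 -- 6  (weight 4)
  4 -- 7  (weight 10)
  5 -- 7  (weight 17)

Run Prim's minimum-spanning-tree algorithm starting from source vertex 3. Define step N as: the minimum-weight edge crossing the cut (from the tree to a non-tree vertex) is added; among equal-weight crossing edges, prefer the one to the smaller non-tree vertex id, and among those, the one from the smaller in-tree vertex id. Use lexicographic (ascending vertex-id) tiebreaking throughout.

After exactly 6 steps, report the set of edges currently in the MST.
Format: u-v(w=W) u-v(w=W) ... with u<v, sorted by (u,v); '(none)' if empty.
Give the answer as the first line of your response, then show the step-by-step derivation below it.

0-4(w=8) 1-4(w=8) 3-4(w=4) 3-5(w=4) 3-6(w=4) 4-7(w=10)

step 1: add edge 3-4 (w=4); MST = {3-4(w=4)}
step 2: add edge 3-5 (w=4); MST = {3-4(w=4) 3-5(w=4)}
step 3: add edge 3-6 (w=4); MST = {3-4(w=4) 3-5(w=4) 3-6(w=4)}
step 4: add edge 0-4 (w=8); MST = {0-4(w=8) 3-4(w=4) 3-5(w=4) 3-6(w=4)}
step 5: add edge 1-4 (w=8); MST = {0-4(w=8) 1-4(w=8) 3-4(w=4) 3-5(w=4) 3-6(w=4)}
step 6: add edge 4-7 (w=10); MST = {0-4(w=8) 1-4(w=8) 3-4(w=4) 3-5(w=4) 3-6(w=4) 4-7(w=10)}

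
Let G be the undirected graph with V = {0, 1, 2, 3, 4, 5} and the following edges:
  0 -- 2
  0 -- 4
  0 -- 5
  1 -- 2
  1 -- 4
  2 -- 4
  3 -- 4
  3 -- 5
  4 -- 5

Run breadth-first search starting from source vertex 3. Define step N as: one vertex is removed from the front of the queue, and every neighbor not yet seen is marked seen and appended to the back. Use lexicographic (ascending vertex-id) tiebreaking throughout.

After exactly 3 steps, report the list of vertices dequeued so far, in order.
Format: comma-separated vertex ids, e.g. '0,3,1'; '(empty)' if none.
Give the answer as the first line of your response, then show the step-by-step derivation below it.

3,4,5

step 1: dequeue 3; queue=[4,5]; order=3
step 2: dequeue 4; queue=[5,0,1,2]; order=3,4
step 3: dequeue 5; queue=[0,1,2]; order=3,4,5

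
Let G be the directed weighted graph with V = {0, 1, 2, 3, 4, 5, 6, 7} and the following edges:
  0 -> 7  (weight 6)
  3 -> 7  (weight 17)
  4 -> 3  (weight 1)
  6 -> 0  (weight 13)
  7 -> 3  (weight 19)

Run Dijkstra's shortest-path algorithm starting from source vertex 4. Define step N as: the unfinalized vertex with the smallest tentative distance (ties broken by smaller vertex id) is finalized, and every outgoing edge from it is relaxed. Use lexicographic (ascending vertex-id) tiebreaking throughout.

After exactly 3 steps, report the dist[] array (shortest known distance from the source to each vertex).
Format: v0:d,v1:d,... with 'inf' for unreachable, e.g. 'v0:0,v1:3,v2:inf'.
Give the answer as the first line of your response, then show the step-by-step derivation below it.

v0:inf,v1:inf,v2:inf,v3:1,v4:0,v5:inf,v6:inf,v7:18

step 1: dist = v0:inf,v1:inf,v2:inf,v3:1,v4:0,v5:inf,v6:inf,v7:inf
step 2: dist = v0:inf,v1:inf,v2:inf,v3:1,v4:0,v5:inf,v6:inf,v7:18
step 3: dist = v0:inf,v1:inf,v2:inf,v3:1,v4:0,v5:inf,v6:inf,v7:18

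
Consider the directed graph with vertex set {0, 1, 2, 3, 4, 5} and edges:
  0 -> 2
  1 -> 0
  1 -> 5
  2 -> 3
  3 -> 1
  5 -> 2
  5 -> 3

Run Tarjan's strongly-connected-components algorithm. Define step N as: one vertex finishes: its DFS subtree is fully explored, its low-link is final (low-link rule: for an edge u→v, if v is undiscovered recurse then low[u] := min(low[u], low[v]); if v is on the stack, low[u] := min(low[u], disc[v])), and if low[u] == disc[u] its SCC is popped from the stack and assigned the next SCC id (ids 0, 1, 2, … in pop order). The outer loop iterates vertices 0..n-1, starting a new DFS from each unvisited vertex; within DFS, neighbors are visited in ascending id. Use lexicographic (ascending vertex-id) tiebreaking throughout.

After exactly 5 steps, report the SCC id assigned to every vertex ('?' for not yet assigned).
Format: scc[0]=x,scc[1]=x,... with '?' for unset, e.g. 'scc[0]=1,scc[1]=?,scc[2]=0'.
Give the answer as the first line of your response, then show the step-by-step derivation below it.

scc[0]=0,scc[1]=0,scc[2]=0,scc[3]=0,scc[4]=?,scc[5]=0

step 1: low=(low[0]=0,low[1]=0,low[2]=1,low[3]=2,low[4]=?,low[5]=1); scc=(scc[0]=?,scc[1]=?,scc[2]=?,scc[3]=?,scc[4]=?,scc[5]=?)
step 2: low=(low[0]=0,low[1]=0,low[2]=1,low[3]=2,low[4]=?,low[5]=1); scc=(scc[0]=?,scc[1]=?,scc[2]=?,scc[3]=?,scc[4]=?,scc[5]=?)
step 3: low=(low[0]=0,low[1]=0,low[2]=1,low[3]=0,low[4]=?,low[5]=1); scc=(scc[0]=?,scc[1]=?,scc[2]=?,scc[3]=?,scc[4]=?,scc[5]=?)
step 4: low=(low[0]=0,low[1]=0,low[2]=0,low[3]=0,low[4]=?,low[5]=1); scc=(scc[0]=?,scc[1]=?,scc[2]=?,scc[3]=?,scc[4]=?,scc[5]=?)
step 5: low=(low[0]=0,low[1]=0,low[2]=0,low[3]=0,low[4]=?,low[5]=1); scc=(scc[0]=0,scc[1]=0,scc[2]=0,scc[3]=0,scc[4]=?,scc[5]=0)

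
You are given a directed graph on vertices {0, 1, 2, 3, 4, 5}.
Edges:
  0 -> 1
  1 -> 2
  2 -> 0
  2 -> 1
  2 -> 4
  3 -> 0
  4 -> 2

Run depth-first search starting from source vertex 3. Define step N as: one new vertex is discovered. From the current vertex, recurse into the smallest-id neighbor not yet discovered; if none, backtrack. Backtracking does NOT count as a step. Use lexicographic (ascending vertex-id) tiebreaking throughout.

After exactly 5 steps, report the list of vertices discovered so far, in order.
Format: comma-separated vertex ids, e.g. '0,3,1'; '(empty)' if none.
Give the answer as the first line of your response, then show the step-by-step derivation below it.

3,0,1,2,4

step 1: discover 3; path=3; order=3
step 2: discover 0; path=3>0; order=3,0
step 3: discover 1; path=3>0>1; order=3,0,1
step 4: discover 2; path=3>0>1>2; order=3,0,1,2
step 5: discover 4; path=3>0>1>2>4; order=3,0,1,2,4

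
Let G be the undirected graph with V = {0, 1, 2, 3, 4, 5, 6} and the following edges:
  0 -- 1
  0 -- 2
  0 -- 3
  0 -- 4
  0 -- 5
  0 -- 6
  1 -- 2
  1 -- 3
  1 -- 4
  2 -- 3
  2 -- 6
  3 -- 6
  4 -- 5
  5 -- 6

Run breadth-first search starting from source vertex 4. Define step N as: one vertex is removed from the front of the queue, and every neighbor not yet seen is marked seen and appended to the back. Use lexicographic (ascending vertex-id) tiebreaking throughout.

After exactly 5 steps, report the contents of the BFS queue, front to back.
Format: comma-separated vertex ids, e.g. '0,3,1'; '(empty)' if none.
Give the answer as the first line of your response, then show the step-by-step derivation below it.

3,6

step 1: dequeue 4; queue=[0,1,5]; order=4
step 2: dequeue 0; queue=[1,5,2,3,6]; order=4,0
step 3: dequeue 1; queue=[5,2,3,6]; order=4,0,1
step 4: dequeue 5; queue=[2,3,6]; order=4,0,1,5
step 5: dequeue 2; queue=[3,6]; order=4,0,1,5,2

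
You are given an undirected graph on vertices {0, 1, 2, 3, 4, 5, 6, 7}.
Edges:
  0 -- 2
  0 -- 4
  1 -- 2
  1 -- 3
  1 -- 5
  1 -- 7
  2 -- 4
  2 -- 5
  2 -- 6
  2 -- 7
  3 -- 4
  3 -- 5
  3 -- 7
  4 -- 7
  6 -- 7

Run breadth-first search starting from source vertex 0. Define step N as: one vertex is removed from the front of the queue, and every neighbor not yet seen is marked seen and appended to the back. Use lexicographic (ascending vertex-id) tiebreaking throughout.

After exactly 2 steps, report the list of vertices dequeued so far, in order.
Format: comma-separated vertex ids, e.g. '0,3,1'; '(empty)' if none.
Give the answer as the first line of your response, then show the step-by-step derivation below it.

0,2

step 1: dequeue 0; queue=[2,4]; order=0
step 2: dequeue 2; queue=[4,1,5,6,7]; order=0,2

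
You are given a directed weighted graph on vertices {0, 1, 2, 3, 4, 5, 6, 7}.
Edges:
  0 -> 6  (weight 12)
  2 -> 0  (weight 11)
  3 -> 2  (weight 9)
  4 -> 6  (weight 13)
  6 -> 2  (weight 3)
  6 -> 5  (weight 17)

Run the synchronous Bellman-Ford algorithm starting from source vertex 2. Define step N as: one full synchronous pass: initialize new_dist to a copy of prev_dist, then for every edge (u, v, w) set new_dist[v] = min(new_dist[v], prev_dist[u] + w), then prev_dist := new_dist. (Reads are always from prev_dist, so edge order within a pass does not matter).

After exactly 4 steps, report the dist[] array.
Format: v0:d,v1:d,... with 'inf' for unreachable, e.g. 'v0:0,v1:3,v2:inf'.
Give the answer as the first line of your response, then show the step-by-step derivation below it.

v0:11,v1:inf,v2:0,v3:inf,v4:inf,v5:40,v6:23,v7:inf

step 1: dist = v0:11,v1:inf,v2:0,v3:inf,v4:inf,v5:inf,v6:inf,v7:inf
step 2: dist = v0:11,v1:inf,v2:0,v3:inf,v4:inf,v5:inf,v6:23,v7:inf
step 3: dist = v0:11,v1:inf,v2:0,v3:inf,v4:inf,v5:40,v6:23,v7:inf
step 4: dist = v0:11,v1:inf,v2:0,v3:inf,v4:inf,v5:40,v6:23,v7:inf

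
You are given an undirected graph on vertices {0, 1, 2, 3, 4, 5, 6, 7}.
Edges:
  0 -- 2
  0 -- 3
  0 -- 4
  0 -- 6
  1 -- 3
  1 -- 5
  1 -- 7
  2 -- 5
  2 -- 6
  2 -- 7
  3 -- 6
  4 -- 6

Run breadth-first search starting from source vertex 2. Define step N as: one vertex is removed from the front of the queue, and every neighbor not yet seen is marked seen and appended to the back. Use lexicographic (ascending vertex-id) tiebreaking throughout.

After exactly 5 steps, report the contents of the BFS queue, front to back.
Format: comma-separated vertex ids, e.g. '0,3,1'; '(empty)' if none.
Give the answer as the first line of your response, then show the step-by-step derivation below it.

3,4,1

step 1: dequeue 2; queue=[0,5,6,7]; order=2
step 2: dequeue 0; queue=[5,6,7,3,4]; order=2,0
step 3: dequeue 5; queue=[6,7,3,4,1]; order=2,0,5
step 4: dequeue 6; queue=[7,3,4,1]; order=2,0,5,6
step 5: dequeue 7; queue=[3,4,1]; order=2,0,5,6,7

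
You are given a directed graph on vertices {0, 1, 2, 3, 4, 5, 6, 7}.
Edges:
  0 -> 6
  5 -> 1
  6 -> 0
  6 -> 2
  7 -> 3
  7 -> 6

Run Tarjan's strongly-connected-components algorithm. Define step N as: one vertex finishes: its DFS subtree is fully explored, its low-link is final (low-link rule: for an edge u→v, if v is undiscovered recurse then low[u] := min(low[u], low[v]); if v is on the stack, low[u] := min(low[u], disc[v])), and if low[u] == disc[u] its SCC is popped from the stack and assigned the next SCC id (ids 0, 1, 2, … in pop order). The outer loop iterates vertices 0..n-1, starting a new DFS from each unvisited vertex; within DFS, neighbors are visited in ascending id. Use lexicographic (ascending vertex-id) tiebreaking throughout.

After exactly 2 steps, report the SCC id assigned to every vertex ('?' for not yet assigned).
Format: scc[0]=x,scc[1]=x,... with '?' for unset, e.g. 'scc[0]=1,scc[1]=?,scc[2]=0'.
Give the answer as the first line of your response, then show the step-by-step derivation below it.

scc[0]=?,scc[1]=?,scc[2]=0,scc[3]=?,scc[4]=?,scc[5]=?,scc[6]=?,scc[7]=?

step 1: low=(low[0]=0,low[1]=?,low[2]=2,low[3]=?,low[4]=?,low[5]=?,low[6]=0,low[7]=?); scc=(scc[0]=?,scc[1]=?,scc[2]=0,scc[3]=?,scc[4]=?,scc[5]=?,scc[6]=?,scc[7]=?)
step 2: low=(low[0]=0,low[1]=?,low[2]=2,low[3]=?,low[4]=?,low[5]=?,low[6]=0,low[7]=?); scc=(scc[0]=?,scc[1]=?,scc[2]=0,scc[3]=?,scc[4]=?,scc[5]=?,scc[6]=?,scc[7]=?)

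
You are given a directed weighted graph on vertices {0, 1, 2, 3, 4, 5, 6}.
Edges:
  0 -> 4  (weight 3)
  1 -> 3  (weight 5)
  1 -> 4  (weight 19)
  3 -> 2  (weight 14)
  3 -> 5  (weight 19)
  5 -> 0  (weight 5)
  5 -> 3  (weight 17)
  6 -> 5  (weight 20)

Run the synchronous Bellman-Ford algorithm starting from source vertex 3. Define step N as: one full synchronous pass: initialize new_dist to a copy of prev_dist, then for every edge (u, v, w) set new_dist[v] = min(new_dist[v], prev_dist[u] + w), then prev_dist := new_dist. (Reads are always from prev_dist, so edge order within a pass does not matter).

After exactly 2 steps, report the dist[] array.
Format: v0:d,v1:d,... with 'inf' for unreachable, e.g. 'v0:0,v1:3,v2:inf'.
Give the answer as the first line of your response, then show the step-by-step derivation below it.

v0:24,v1:inf,v2:14,v3:0,v4:inf,v5:19,v6:inf

step 1: dist = v0:inf,v1:inf,v2:14,v3:0,v4:inf,v5:19,v6:inf
step 2: dist = v0:24,v1:inf,v2:14,v3:0,v4:inf,v5:19,v6:inf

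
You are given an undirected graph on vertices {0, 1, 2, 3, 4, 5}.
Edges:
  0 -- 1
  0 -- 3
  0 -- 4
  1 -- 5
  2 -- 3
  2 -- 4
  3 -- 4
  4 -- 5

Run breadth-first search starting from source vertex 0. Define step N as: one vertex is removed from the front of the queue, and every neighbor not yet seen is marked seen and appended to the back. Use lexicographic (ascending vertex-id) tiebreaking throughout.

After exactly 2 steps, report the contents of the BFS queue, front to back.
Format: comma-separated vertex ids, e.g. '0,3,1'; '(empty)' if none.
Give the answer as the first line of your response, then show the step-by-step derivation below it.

3,4,5

step 1: dequeue 0; queue=[1,3,4]; order=0
step 2: dequeue 1; queue=[3,4,5]; order=0,1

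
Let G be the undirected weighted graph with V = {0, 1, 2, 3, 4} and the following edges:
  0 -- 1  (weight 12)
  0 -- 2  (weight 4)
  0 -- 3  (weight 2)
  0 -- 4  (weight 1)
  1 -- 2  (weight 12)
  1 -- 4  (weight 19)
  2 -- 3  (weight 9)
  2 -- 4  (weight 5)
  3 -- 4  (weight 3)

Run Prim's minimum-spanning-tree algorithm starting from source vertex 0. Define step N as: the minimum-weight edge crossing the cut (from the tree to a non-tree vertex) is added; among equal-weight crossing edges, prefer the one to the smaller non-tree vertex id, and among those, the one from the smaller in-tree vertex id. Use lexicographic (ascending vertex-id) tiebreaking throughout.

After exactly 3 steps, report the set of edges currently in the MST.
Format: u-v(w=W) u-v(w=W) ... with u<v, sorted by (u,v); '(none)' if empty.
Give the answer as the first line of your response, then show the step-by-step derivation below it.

0-2(w=4) 0-3(w=2) 0-4(w=1)

step 1: add edge 0-4 (w=1); MST = {0-4(w=1)}
step 2: add edge 0-3 (w=2); MST = {0-3(w=2) 0-4(w=1)}
step 3: add edge 0-2 (w=4); MST = {0-2(w=4) 0-3(w=2) 0-4(w=1)}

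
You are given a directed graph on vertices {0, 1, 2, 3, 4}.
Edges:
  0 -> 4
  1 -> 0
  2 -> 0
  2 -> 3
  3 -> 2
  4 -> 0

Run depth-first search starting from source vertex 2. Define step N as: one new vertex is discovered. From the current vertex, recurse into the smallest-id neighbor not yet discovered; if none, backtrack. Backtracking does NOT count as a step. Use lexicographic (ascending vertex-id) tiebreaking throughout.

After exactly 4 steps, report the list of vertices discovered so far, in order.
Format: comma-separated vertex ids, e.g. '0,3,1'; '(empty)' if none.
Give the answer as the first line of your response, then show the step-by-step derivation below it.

2,0,4,3

step 1: discover 2; path=2; order=2
step 2: discover 0; path=2>0; order=2,0
step 3: discover 4; path=2>0>4; order=2,0,4
step 4: discover 3; path=2>3; order=2,0,4,3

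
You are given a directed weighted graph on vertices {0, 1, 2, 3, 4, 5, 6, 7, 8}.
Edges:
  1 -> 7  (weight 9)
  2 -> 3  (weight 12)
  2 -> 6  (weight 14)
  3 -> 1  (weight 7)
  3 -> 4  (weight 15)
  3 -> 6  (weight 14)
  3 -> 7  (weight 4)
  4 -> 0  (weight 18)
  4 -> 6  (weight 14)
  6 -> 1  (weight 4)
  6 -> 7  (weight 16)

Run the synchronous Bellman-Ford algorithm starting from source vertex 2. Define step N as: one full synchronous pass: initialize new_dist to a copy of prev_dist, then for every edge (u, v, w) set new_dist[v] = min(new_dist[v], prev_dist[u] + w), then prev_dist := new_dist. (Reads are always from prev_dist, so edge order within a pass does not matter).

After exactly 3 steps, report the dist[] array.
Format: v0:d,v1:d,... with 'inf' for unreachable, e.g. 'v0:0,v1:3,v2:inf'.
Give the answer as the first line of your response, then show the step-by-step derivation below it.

v0:45,v1:18,v2:0,v3:12,v4:27,v5:inf,v6:14,v7:16,v8:inf

step 1: dist = v0:inf,v1:inf,v2:0,v3:12,v4:inf,v5:inf,v6:14,v7:inf,v8:inf
step 2: dist = v0:inf,v1:18,v2:0,v3:12,v4:27,v5:inf,v6:14,v7:16,v8:inf
step 3: dist = v0:45,v1:18,v2:0,v3:12,v4:27,v5:inf,v6:14,v7:16,v8:inf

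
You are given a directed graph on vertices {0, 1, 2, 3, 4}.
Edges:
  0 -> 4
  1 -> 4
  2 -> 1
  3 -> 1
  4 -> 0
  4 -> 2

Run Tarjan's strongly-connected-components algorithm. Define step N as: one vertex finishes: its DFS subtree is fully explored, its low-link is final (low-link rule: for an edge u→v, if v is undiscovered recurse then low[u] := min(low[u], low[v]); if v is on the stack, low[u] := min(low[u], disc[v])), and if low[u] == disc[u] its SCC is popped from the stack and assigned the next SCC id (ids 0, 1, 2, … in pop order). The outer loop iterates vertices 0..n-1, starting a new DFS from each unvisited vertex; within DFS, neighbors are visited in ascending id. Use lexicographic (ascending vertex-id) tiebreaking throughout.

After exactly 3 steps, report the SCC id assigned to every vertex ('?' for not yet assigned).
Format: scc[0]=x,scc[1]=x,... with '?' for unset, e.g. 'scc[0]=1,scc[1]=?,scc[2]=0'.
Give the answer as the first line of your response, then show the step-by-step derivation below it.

scc[0]=?,scc[1]=?,scc[2]=?,scc[3]=?,scc[4]=?

step 1: low=(low[0]=0,low[1]=1,low[2]=2,low[3]=?,low[4]=0); scc=(scc[0]=?,scc[1]=?,scc[2]=?,scc[3]=?,scc[4]=?)
step 2: low=(low[0]=0,low[1]=1,low[2]=1,low[3]=?,low[4]=0); scc=(scc[0]=?,scc[1]=?,scc[2]=?,scc[3]=?,scc[4]=?)
step 3: low=(low[0]=0,low[1]=1,low[2]=1,low[3]=?,low[4]=0); scc=(scc[0]=?,scc[1]=?,scc[2]=?,scc[3]=?,scc[4]=?)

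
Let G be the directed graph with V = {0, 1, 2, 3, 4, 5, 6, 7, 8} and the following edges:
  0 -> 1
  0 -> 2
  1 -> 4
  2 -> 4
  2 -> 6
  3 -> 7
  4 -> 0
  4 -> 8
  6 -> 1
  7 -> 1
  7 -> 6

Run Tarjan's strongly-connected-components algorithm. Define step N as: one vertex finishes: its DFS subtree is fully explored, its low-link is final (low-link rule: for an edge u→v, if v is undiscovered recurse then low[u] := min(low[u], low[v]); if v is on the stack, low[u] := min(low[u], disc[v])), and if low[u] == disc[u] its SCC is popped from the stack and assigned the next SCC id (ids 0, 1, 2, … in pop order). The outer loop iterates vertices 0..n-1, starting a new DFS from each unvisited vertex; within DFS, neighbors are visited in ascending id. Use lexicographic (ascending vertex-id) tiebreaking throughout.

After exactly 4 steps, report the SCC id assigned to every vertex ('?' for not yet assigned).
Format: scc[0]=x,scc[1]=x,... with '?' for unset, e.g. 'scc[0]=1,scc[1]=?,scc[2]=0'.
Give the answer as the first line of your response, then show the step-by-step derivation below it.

scc[0]=?,scc[1]=?,scc[2]=?,scc[3]=?,scc[4]=?,scc[5]=?,scc[6]=?,scc[7]=?,scc[8]=0

step 1: low=(low[0]=0,low[1]=1,low[2]=?,low[3]=?,low[4]=0,low[5]=?,low[6]=?,low[7]=?,low[8]=3); scc=(scc[0]=?,scc[1]=?,scc[2]=?,scc[3]=?,scc[4]=?,scc[5]=?,scc[6]=?,scc[7]=?,scc[8]=0)
step 2: low=(low[0]=0,low[1]=1,low[2]=?,low[3]=?,low[4]=0,low[5]=?,low[6]=?,low[7]=?,low[8]=3); scc=(scc[0]=?,scc[1]=?,scc[2]=?,scc[3]=?,scc[4]=?,scc[5]=?,scc[6]=?,scc[7]=?,scc[8]=0)
step 3: low=(low[0]=0,low[1]=0,low[2]=?,low[3]=?,low[4]=0,low[5]=?,low[6]=?,low[7]=?,low[8]=3); scc=(scc[0]=?,scc[1]=?,scc[2]=?,scc[3]=?,scc[4]=?,scc[5]=?,scc[6]=?,scc[7]=?,scc[8]=0)
step 4: low=(low[0]=0,low[1]=0,low[2]=2,low[3]=?,low[4]=0,low[5]=?,low[6]=1,low[7]=?,low[8]=3); scc=(scc[0]=?,scc[1]=?,scc[2]=?,scc[3]=?,scc[4]=?,scc[5]=?,scc[6]=?,scc[7]=?,scc[8]=0)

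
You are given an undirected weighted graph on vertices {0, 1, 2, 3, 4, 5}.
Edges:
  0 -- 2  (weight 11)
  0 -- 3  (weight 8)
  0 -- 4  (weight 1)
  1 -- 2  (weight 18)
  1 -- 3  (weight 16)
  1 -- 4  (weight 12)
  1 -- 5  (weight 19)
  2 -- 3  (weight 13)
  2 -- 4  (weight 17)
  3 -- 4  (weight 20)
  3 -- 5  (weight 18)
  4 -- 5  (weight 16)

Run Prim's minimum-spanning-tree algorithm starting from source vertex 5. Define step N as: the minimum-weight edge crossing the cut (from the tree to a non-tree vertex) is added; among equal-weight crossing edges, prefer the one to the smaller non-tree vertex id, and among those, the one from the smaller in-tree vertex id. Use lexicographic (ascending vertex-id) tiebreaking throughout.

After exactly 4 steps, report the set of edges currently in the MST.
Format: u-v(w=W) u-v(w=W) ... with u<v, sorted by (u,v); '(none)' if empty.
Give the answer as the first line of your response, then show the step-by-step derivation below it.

0-2(w=11) 0-3(w=8) 0-4(w=1) 4-5(w=16)

step 1: add edge 4-5 (w=16); MST = {4-5(w=16)}
step 2: add edge 0-4 (w=1); MST = {0-4(w=1) 4-5(w=16)}
step 3: add edge 0-3 (w=8); MST = {0-3(w=8) 0-4(w=1) 4-5(w=16)}
step 4: add edge 0-2 (w=11); MST = {0-2(w=11) 0-3(w=8) 0-4(w=1) 4-5(w=16)}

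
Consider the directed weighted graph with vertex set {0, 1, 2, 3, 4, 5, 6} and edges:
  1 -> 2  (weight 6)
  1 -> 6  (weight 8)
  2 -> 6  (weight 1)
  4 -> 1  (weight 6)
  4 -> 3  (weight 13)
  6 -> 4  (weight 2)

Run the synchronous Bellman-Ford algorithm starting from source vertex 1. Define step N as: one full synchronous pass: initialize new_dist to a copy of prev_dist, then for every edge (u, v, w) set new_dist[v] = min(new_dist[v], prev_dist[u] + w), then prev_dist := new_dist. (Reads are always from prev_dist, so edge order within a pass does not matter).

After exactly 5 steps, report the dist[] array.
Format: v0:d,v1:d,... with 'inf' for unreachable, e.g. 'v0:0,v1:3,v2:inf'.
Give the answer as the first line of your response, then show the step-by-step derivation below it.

v0:inf,v1:0,v2:6,v3:22,v4:9,v5:inf,v6:7

step 1: dist = v0:inf,v1:0,v2:6,v3:inf,v4:inf,v5:inf,v6:8
step 2: dist = v0:inf,v1:0,v2:6,v3:inf,v4:10,v5:inf,v6:7
step 3: dist = v0:inf,v1:0,v2:6,v3:23,v4:9,v5:inf,v6:7
step 4: dist = v0:inf,v1:0,v2:6,v3:22,v4:9,v5:inf,v6:7
step 5: dist = v0:inf,v1:0,v2:6,v3:22,v4:9,v5:inf,v6:7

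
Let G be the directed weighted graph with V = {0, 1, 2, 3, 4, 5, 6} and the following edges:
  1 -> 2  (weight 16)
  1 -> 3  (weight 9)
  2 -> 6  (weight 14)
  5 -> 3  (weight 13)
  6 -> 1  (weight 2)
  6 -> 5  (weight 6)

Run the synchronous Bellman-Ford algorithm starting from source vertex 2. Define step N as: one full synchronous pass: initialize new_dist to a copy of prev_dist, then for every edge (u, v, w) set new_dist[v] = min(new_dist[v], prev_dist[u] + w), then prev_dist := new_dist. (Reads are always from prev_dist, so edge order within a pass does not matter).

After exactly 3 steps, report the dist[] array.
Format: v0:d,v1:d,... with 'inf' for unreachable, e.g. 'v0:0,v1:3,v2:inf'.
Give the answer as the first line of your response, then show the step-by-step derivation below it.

v0:inf,v1:16,v2:0,v3:25,v4:inf,v5:20,v6:14

step 1: dist = v0:inf,v1:inf,v2:0,v3:inf,v4:inf,v5:inf,v6:14
step 2: dist = v0:inf,v1:16,v2:0,v3:inf,v4:inf,v5:20,v6:14
step 3: dist = v0:inf,v1:16,v2:0,v3:25,v4:inf,v5:20,v6:14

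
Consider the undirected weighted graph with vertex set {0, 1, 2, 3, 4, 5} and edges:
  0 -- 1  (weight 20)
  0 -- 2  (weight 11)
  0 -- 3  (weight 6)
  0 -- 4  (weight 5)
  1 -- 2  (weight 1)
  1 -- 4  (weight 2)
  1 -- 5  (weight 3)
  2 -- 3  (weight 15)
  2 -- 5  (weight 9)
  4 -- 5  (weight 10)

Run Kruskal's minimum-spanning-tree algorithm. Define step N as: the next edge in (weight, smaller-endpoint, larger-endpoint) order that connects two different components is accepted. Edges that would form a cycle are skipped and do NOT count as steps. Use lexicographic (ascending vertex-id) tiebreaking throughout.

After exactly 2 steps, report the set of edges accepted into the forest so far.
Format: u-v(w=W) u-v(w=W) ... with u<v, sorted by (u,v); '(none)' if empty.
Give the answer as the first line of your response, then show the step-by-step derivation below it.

1-2(w=1) 1-4(w=2)

step 1: add edge 1-2 (w=1); MST = {1-2(w=1)}
step 2: add edge 1-4 (w=2); MST = {1-2(w=1) 1-4(w=2)}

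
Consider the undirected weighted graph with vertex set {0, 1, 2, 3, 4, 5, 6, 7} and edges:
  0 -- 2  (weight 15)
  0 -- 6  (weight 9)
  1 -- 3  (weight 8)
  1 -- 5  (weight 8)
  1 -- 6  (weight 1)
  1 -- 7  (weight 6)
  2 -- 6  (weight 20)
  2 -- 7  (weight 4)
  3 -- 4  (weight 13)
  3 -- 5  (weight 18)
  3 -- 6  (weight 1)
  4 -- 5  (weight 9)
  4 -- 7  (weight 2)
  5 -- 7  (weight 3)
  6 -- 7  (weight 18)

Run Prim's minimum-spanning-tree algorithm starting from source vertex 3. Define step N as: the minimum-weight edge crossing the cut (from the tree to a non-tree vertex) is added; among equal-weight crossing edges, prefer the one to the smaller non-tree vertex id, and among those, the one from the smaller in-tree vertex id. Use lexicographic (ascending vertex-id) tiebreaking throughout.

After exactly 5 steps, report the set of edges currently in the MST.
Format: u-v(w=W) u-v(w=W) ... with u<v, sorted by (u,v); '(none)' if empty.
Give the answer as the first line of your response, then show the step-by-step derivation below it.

1-6(w=1) 1-7(w=6) 3-6(w=1) 4-7(w=2) 5-7(w=3)

step 1: add edge 3-6 (w=1); MST = {3-6(w=1)}
step 2: add edge 1-6 (w=1); MST = {1-6(w=1) 3-6(w=1)}
step 3: add edge 1-7 (w=6); MST = {1-6(w=1) 1-7(w=6) 3-6(w=1)}
step 4: add edge 4-7 (w=2); MST = {1-6(w=1) 1-7(w=6) 3-6(w=1) 4-7(w=2)}
step 5: add edge 5-7 (w=3); MST = {1-6(w=1) 1-7(w=6) 3-6(w=1) 4-7(w=2) 5-7(w=3)}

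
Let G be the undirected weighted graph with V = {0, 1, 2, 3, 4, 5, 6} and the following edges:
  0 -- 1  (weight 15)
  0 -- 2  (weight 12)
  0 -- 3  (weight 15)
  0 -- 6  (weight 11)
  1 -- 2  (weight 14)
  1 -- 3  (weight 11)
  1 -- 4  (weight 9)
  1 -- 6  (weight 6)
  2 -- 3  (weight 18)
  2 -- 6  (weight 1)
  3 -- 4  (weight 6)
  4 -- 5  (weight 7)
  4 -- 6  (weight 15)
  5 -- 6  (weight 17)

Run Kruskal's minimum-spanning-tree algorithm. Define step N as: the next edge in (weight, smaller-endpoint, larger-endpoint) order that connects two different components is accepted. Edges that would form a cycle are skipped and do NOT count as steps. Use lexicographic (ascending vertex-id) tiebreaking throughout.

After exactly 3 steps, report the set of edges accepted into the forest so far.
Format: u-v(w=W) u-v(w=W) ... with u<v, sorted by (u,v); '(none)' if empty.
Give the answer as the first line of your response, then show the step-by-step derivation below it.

1-6(w=6) 2-6(w=1) 3-4(w=6)

step 1: add edge 2-6 (w=1); MST = {2-6(w=1)}
step 2: add edge 1-6 (w=6); MST = {1-6(w=6) 2-6(w=1)}
step 3: add edge 3-4 (w=6); MST = {1-6(w=6) 2-6(w=1) 3-4(w=6)}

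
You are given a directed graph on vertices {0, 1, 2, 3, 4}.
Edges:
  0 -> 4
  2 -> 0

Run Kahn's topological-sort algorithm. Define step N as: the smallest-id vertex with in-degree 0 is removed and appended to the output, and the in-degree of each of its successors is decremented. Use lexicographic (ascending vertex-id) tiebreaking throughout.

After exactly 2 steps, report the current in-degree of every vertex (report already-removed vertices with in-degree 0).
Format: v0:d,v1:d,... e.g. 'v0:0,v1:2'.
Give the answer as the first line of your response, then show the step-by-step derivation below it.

v0:0,v1:0,v2:0,v3:0,v4:1

step 1: output 1; order=[1]; indeg=(1,0,0,0,1)
step 2: output 2; order=[1,2]; indeg=(0,0,0,0,1)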